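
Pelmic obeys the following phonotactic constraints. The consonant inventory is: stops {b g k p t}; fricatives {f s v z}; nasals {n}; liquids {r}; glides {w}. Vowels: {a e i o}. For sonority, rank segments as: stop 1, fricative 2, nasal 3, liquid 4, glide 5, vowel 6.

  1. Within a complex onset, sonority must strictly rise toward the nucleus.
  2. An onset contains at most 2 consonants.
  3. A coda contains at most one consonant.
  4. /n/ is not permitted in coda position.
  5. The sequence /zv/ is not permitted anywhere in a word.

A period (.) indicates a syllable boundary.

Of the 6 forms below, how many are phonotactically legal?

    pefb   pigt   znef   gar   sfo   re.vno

3

pefb — violates constraint 3: syllable 1 coda /fb/ has 2 consonants (> 1) → phonotactically illegal
pigt — violates constraint 3: syllable 1 coda /gt/ has 2 consonants (> 1) → phonotactically illegal
znef — σ1 onset /zn/ (2→3 rises), coda /f/ ok → phonotactically legal
gar — σ1 onset /g/, coda /r/ ok → phonotactically legal
sfo — violates constraint 1: syllable 1 onset /sf/: /s/ (fricative, 2) → /f/ (fricative, 2) does not rise → phonotactically illegal
re.vno — σ1 onset /r/, coda /∅/ ok; σ2 onset /vn/ (2→3 rises), coda /∅/ ok → phonotactically legal
Phonotactically legal: znef, gar, re.vno → 3.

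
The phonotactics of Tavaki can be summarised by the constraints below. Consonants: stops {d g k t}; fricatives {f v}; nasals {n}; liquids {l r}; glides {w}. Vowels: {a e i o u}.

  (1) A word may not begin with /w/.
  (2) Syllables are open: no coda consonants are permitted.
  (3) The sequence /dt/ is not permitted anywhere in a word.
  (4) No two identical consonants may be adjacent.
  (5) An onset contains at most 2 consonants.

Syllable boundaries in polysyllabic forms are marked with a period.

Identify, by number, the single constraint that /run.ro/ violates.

/run.ro/: syllable 1 coda /n/ has 1 consonant (> 0).
This is a violation of constraint 2: "Syllables are open: no coda consonants are permitted."
The remaining constraints (1, 3, 4, 5) are satisfied.

2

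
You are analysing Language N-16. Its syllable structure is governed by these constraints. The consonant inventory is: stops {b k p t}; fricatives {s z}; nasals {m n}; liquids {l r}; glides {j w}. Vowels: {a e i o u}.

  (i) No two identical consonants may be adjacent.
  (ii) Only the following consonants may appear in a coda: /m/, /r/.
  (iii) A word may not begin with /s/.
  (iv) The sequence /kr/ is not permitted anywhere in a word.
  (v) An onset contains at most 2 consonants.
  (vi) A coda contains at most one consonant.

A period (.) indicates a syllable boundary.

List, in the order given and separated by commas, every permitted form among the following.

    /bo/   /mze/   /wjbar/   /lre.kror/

/bo/ — σ1 onset /b/, coda /∅/ ok → permitted
/mze/ — σ1 onset /mz/ (2C), coda /∅/ ok → permitted
/wjbar/ — violates constraint (v): syllable 1 onset /wjb/ has 3 consonants (> 2) → not permitted
/lre.kror/ — violates constraint (iv): contains banned sequence /kr/ → not permitted

/bo/, /mze/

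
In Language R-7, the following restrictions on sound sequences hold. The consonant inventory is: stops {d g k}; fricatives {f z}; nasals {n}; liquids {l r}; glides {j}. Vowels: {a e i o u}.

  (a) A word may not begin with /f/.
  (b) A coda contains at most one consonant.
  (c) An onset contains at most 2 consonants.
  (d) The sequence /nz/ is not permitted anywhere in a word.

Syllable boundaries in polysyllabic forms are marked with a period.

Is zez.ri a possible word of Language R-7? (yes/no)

zez.ri — σ1 onset /z/, coda /z/ ok; σ2 onset /r/, coda /∅/ ok → well-formed

yes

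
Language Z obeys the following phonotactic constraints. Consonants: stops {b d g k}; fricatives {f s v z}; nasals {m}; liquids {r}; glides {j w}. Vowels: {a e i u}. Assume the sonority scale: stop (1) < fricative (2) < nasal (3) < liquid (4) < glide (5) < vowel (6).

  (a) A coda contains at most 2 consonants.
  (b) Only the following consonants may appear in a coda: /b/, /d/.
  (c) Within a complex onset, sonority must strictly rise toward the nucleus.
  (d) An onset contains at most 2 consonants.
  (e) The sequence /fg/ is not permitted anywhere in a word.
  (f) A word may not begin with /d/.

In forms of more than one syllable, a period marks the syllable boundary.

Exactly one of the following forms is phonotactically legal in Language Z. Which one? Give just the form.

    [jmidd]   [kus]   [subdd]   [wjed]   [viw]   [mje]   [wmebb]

[jmidd] — violates constraint (c): syllable 1 onset /jm/: /j/ (glide, 5) → /m/ (nasal, 3) does not rise → phonotactically illegal
[kus] — violates constraint (b): syllable 1 coda contains /s/, which is not a licensed coda consonant → phonotactically illegal
[subdd] — violates constraint (a): syllable 1 coda /bdd/ has 3 consonants (> 2) → phonotactically illegal
[wjed] — violates constraint (c): syllable 1 onset /wj/: /w/ (glide, 5) → /j/ (glide, 5) does not rise → phonotactically illegal
[viw] — violates constraint (b): syllable 1 coda contains /w/, which is not a licensed coda consonant → phonotactically illegal
[mje] — σ1 onset /mj/ (3→5 rises), coda /∅/ ok → phonotactically legal
[wmebb] — violates constraint (c): syllable 1 onset /wm/: /w/ (glide, 5) → /m/ (nasal, 3) does not rise → phonotactically illegal

[mje]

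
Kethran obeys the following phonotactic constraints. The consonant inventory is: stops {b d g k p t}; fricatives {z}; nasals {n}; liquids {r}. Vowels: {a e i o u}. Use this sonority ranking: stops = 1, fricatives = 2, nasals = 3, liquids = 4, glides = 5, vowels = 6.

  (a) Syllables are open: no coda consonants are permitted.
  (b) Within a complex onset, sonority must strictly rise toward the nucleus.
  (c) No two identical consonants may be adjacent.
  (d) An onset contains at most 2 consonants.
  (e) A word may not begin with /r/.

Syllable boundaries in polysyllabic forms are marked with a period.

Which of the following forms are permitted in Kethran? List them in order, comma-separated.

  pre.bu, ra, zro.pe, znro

pre.bu — σ1 onset /pr/ (1→4 rises), coda /∅/ ok; σ2 onset /b/, coda /∅/ ok → permitted
ra — violates constraint (e): word begins with /r/ → not permitted
zro.pe — σ1 onset /zr/ (2→4 rises), coda /∅/ ok; σ2 onset /p/, coda /∅/ ok → permitted
znro — violates constraint (d): syllable 1 onset /znr/ has 3 consonants (> 2) → not permitted

pre.bu, zro.pe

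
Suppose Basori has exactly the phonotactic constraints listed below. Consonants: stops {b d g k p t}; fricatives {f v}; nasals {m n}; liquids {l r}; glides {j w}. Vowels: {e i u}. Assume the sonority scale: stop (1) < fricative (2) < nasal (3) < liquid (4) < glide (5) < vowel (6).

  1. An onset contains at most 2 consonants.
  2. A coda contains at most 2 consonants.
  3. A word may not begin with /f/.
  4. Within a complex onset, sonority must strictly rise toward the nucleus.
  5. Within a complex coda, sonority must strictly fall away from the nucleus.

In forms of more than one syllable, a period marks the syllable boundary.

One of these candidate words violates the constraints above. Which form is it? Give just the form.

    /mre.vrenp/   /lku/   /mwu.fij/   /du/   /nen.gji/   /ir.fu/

/mre.vrenp/ — σ1 onset /mr/ (3→4 rises), coda /∅/ ok; σ2 onset /vr/ (2→4 rises), coda /np/ (3→1 falls) ok → phonotactically legal
/lku/ — violates constraint 4: syllable 1 onset /lk/: /l/ (liquid, 4) → /k/ (stop, 1) does not rise → phonotactically illegal
/mwu.fij/ — σ1 onset /mw/ (3→5 rises), coda /∅/ ok; σ2 onset /f/, coda /j/ ok → phonotactically legal
/du/ — σ1 onset /d/, coda /∅/ ok → phonotactically legal
/nen.gji/ — σ1 onset /n/, coda /n/ ok; σ2 onset /gj/ (1→5 rises), coda /∅/ ok → phonotactically legal
/ir.fu/ — σ1 onset /∅/, coda /r/ ok; σ2 onset /f/, coda /∅/ ok → phonotactically legal

/lku/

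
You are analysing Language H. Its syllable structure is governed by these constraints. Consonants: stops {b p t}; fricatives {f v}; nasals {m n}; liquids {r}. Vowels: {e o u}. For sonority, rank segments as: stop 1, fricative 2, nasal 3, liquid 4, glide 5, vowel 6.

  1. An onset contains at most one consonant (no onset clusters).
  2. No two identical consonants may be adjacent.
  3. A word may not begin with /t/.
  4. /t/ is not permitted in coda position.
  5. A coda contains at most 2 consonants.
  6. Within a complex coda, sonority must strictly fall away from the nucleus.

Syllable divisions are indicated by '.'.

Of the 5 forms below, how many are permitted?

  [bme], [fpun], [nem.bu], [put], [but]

[bme] — violates constraint 1: syllable 1 onset /bm/ has 2 consonants (> 1) → not permitted
[fpun] — violates constraint 1: syllable 1 onset /fp/ has 2 consonants (> 1) → not permitted
[nem.bu] — σ1 onset /n/, coda /m/ ok; σ2 onset /b/, coda /∅/ ok → permitted
[put] — violates constraint 4: syllable 1 coda contains /t/ → not permitted
[but] — violates constraint 4: syllable 1 coda contains /t/ → not permitted
Permitted: [nem.bu] → 1.

1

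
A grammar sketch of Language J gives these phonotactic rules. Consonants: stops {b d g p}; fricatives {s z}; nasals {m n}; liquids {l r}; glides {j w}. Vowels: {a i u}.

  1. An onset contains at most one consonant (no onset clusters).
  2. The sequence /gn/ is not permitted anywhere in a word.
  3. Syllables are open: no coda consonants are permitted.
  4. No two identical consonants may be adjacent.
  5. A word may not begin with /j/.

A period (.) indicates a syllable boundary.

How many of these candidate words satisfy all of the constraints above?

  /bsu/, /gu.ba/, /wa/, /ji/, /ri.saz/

/bsu/ — violates constraint 1: syllable 1 onset /bs/ has 2 consonants (> 1) → not permitted
/gu.ba/ — σ1 onset /g/, coda /∅/ ok; σ2 onset /b/, coda /∅/ ok → permitted
/wa/ — σ1 onset /w/, coda /∅/ ok → permitted
/ji/ — violates constraint 5: word begins with /j/ → not permitted
/ri.saz/ — violates constraint 3: syllable 2 coda /z/ has 1 consonant (> 0) → not permitted
Permitted: /gu.ba/, /wa/ → 2.

2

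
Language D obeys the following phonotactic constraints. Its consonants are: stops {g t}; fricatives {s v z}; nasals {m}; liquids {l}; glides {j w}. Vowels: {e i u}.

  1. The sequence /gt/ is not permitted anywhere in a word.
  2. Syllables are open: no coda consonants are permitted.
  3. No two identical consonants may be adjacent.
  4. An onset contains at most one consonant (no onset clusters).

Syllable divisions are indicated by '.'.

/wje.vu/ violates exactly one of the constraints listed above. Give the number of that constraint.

/wje.vu/: syllable 1 onset /wj/ has 2 consonants (> 1).
This is a violation of constraint 4: "An onset contains at most one consonant (no onset clusters)."
The remaining constraints (1, 2, 3) are satisfied.

4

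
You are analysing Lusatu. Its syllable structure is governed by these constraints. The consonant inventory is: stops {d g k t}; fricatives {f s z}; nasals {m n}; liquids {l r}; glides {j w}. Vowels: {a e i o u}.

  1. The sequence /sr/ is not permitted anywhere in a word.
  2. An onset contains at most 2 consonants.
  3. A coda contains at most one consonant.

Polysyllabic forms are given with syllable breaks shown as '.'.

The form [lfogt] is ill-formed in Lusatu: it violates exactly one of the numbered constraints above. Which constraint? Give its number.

3

[lfogt]: syllable 1 coda /gt/ has 2 consonants (> 1).
This is a violation of constraint 3: "A coda contains at most one consonant."
The remaining constraints (1, 2) are satisfied.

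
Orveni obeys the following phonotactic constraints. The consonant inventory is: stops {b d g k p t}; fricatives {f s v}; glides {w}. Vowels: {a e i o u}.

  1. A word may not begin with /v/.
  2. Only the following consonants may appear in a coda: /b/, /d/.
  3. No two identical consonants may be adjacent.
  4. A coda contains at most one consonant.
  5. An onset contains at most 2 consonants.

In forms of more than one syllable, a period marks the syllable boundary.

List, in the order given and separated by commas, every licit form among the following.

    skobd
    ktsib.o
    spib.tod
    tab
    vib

skobd — violates constraint 4: syllable 1 coda /bd/ has 2 consonants (> 1) → illicit
ktsib.o — violates constraint 5: syllable 1 onset /kts/ has 3 consonants (> 2) → illicit
spib.tod — σ1 onset /sp/ (2C), coda /b/ ok; σ2 onset /t/, coda /d/ ok → licit
tab — σ1 onset /t/, coda /b/ ok → licit
vib — violates constraint 1: word begins with /v/ → illicit

spib.tod, tab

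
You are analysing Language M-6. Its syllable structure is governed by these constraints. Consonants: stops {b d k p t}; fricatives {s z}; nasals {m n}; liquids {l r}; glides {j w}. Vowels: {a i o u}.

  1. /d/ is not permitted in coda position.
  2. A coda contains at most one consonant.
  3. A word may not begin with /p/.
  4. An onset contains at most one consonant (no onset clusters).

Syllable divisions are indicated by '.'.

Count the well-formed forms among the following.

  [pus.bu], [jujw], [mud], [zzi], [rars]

[pus.bu] — violates constraint 3: word begins with /p/ → ill-formed
[jujw] — violates constraint 2: syllable 1 coda /jw/ has 2 consonants (> 1) → ill-formed
[mud] — violates constraint 1: syllable 1 coda contains /d/ → ill-formed
[zzi] — violates constraint 4: syllable 1 onset /zz/ has 2 consonants (> 1) → ill-formed
[rars] — violates constraint 2: syllable 1 coda /rs/ has 2 consonants (> 1) → ill-formed
No form is well-formed → 0.

0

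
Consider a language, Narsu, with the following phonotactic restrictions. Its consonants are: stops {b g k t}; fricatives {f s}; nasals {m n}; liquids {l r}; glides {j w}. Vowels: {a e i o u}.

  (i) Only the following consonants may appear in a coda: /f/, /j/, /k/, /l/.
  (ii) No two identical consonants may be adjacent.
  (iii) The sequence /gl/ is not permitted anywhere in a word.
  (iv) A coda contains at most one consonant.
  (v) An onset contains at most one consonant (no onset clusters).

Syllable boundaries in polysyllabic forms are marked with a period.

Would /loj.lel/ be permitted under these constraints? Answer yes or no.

yes

/loj.lel/ — σ1 onset /l/, coda /j/ ok; σ2 onset /l/, coda /l/ ok → permitted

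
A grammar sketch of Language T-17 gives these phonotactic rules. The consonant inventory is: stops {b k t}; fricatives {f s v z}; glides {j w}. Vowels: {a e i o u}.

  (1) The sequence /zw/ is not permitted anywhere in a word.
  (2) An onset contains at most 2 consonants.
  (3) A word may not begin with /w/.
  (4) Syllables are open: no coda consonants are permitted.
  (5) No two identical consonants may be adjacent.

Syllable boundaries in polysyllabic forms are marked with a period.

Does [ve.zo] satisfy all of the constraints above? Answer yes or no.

yes

[ve.zo] — σ1 onset /v/, coda /∅/ ok; σ2 onset /z/, coda /∅/ ok → well-formed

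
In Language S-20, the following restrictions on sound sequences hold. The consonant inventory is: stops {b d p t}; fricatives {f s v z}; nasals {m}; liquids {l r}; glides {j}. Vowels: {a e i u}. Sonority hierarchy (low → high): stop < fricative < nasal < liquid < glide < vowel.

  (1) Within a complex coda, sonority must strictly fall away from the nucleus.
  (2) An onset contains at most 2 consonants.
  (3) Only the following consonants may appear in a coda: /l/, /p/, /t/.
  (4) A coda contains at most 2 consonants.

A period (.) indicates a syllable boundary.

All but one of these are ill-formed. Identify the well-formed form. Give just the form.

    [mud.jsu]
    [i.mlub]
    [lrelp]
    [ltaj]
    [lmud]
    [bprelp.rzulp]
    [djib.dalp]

[lrelp]

[mud.jsu] — violates constraint 3: syllable 1 coda contains /d/, which is not a licensed coda consonant → ill-formed
[i.mlub] — violates constraint 3: syllable 2 coda contains /b/, which is not a licensed coda consonant → ill-formed
[lrelp] — σ1 onset /lr/ (2C), coda /lp/ (4→1 falls) ok → well-formed
[ltaj] — violates constraint 3: syllable 1 coda contains /j/, which is not a licensed coda consonant → ill-formed
[lmud] — violates constraint 3: syllable 1 coda contains /d/, which is not a licensed coda consonant → ill-formed
[bprelp.rzulp] — violates constraint 2: syllable 1 onset /bpr/ has 3 consonants (> 2) → ill-formed
[djib.dalp] — violates constraint 3: syllable 1 coda contains /b/, which is not a licensed coda consonant → ill-formed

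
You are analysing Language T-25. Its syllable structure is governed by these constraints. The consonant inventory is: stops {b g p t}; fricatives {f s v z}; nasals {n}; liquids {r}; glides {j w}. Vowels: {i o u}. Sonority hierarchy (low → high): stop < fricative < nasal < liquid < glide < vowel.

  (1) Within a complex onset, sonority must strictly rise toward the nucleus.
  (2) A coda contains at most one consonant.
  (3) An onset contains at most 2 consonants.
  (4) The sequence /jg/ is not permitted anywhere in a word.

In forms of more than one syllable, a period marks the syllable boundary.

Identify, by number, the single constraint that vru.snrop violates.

vru.snrop: syllable 2 onset /snr/ has 3 consonants (> 2).
This is a violation of constraint 3: "An onset contains at most 2 consonants."
The remaining constraints (1, 2, 4) are satisfied.

3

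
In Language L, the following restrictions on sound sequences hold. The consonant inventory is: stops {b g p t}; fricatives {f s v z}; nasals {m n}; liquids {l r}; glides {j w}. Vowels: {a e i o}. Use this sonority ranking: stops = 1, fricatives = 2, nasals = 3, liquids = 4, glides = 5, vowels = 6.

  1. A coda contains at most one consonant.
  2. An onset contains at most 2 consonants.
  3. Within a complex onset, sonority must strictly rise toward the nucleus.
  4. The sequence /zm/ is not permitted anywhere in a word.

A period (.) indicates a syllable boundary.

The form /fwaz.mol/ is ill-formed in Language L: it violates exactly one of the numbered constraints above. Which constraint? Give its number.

4

/fwaz.mol/: contains banned sequence /zm/.
This is a violation of constraint 4: "The sequence /zm/ is not permitted anywhere in a word."
The remaining constraints (1, 2, 3) are satisfied.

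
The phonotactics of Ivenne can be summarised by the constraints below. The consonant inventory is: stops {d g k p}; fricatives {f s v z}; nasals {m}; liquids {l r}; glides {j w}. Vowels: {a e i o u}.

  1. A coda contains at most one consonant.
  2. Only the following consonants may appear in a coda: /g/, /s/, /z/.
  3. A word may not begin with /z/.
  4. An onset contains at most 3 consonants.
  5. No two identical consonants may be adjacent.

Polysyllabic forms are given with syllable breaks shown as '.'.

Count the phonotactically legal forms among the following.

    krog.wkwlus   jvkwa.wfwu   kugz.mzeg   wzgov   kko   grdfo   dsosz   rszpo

krog.wkwlus — violates constraint 4: syllable 2 onset /wkwl/ has 4 consonants (> 3) → phonotactically illegal
jvkwa.wfwu — violates constraint 4: syllable 1 onset /jvkw/ has 4 consonants (> 3) → phonotactically illegal
kugz.mzeg — violates constraint 1: syllable 1 coda /gz/ has 2 consonants (> 1) → phonotactically illegal
wzgov — violates constraint 2: syllable 1 coda contains /v/, which is not a licensed coda consonant → phonotactically illegal
kko — violates constraint 5: adjacent identical consonants /kk/ → phonotactically illegal
grdfo — violates constraint 4: syllable 1 onset /grdf/ has 4 consonants (> 3) → phonotactically illegal
dsosz — violates constraint 1: syllable 1 coda /sz/ has 2 consonants (> 1) → phonotactically illegal
rszpo — violates constraint 4: syllable 1 onset /rszp/ has 4 consonants (> 3) → phonotactically illegal
No form is phonotactically legal → 0.

0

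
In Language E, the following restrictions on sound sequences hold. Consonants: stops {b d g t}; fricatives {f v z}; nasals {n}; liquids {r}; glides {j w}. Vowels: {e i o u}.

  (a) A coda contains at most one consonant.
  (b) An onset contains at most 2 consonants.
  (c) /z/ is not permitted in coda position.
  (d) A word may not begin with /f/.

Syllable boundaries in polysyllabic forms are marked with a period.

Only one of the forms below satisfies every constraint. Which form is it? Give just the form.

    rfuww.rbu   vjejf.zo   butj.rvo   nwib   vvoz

rfuww.rbu — violates constraint (a): syllable 1 coda /ww/ has 2 consonants (> 1) → ill-formed
vjejf.zo — violates constraint (a): syllable 1 coda /jf/ has 2 consonants (> 1) → ill-formed
butj.rvo — violates constraint (a): syllable 1 coda /tj/ has 2 consonants (> 1) → ill-formed
nwib — σ1 onset /nw/ (2C), coda /b/ ok → well-formed
vvoz — violates constraint (c): syllable 1 coda contains /z/ → ill-formed

nwib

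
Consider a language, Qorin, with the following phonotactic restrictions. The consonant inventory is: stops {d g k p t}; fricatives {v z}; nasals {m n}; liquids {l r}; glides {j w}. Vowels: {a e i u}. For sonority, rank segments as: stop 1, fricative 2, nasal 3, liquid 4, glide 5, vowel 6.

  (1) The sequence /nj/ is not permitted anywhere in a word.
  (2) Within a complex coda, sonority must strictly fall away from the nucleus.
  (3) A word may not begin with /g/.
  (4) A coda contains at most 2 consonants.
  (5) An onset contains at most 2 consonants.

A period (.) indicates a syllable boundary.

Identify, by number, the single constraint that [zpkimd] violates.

5

[zpkimd]: syllable 1 onset /zpk/ has 3 consonants (> 2).
This is a violation of constraint 5: "An onset contains at most 2 consonants."
The remaining constraints (1, 2, 3, 4) are satisfied.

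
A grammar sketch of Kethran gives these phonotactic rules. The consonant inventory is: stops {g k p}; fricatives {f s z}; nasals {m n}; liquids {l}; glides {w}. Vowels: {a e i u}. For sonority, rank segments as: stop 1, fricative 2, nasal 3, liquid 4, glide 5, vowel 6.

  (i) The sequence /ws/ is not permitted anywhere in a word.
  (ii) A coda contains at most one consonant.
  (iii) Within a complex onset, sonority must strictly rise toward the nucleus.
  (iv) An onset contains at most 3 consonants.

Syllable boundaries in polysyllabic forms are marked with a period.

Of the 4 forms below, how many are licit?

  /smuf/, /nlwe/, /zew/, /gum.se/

/smuf/ — σ1 onset /sm/ (2→3 rises), coda /f/ ok → licit
/nlwe/ — σ1 onset /nlw/ (3→4→5 rises), coda /∅/ ok → licit
/zew/ — σ1 onset /z/, coda /w/ ok → licit
/gum.se/ — σ1 onset /g/, coda /m/ ok; σ2 onset /s/, coda /∅/ ok → licit
Licit: /smuf/, /nlwe/, /zew/, /gum.se/ → 4.

4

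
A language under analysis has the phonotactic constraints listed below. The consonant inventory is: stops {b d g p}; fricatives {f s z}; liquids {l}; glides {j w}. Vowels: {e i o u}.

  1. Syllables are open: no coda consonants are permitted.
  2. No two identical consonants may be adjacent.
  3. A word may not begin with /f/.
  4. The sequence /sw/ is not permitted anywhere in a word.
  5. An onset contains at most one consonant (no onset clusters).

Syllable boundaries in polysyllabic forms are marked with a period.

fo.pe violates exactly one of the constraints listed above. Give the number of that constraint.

3

fo.pe: word begins with /f/.
This is a violation of constraint 3: "A word may not begin with /f/."
The remaining constraints (1, 2, 4, 5) are satisfied.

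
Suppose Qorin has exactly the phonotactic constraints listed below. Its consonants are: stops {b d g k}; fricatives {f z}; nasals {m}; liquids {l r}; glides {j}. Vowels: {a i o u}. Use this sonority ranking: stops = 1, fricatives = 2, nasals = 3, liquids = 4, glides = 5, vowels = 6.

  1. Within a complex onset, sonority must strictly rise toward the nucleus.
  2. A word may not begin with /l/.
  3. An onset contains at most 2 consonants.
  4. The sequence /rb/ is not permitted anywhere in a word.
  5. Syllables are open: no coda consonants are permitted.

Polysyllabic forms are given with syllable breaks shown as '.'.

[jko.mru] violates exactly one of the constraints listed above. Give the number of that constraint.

1

[jko.mru]: syllable 1 onset /jk/: /j/ (glide, 5) → /k/ (stop, 1) does not rise.
This is a violation of constraint 1: "Within a complex onset, sonority must strictly rise toward the nucleus."
The remaining constraints (2, 3, 4, 5) are satisfied.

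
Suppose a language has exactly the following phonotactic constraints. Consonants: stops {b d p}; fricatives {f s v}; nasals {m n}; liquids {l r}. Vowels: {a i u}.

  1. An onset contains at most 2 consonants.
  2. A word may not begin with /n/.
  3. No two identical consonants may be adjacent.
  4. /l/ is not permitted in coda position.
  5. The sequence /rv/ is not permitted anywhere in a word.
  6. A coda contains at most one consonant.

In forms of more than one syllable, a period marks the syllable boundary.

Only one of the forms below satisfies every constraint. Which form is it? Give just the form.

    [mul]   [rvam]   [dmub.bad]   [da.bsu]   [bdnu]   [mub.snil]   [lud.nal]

[da.bsu]

[mul] — violates constraint 4: syllable 1 coda contains /l/ → illicit
[rvam] — violates constraint 5: contains banned sequence /rv/ → illicit
[dmub.bad] — violates constraint 3: adjacent identical consonants /bb/ → illicit
[da.bsu] — σ1 onset /d/, coda /∅/ ok; σ2 onset /bs/ (2C), coda /∅/ ok → licit
[bdnu] — violates constraint 1: syllable 1 onset /bdn/ has 3 consonants (> 2) → illicit
[mub.snil] — violates constraint 4: syllable 2 coda contains /l/ → illicit
[lud.nal] — violates constraint 4: syllable 2 coda contains /l/ → illicit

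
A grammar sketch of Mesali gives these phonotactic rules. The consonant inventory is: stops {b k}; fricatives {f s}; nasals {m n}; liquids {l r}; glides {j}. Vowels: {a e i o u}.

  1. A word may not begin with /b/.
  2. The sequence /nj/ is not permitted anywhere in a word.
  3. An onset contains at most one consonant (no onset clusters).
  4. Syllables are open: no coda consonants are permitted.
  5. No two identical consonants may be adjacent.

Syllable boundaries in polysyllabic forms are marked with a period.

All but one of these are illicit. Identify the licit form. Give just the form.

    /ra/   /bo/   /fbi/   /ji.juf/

/ra/

/ra/ — σ1 onset /r/, coda /∅/ ok → licit
/bo/ — violates constraint 1: word begins with /b/ → illicit
/fbi/ — violates constraint 3: syllable 1 onset /fb/ has 2 consonants (> 1) → illicit
/ji.juf/ — violates constraint 4: syllable 2 coda /f/ has 1 consonant (> 0) → illicit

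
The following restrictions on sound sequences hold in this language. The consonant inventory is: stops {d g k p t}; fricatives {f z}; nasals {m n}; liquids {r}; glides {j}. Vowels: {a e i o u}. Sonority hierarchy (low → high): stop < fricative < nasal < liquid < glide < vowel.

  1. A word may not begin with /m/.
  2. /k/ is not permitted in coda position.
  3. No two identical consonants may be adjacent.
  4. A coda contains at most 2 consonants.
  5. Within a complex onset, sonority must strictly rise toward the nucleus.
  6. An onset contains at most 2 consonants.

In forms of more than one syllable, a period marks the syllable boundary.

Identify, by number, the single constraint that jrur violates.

jrur: syllable 1 onset /jr/: /j/ (glide, 5) → /r/ (liquid, 4) does not rise.
This is a violation of constraint 5: "Within a complex onset, sonority must strictly rise toward the nucleus."
The remaining constraints (1, 2, 3, 4, 6) are satisfied.

5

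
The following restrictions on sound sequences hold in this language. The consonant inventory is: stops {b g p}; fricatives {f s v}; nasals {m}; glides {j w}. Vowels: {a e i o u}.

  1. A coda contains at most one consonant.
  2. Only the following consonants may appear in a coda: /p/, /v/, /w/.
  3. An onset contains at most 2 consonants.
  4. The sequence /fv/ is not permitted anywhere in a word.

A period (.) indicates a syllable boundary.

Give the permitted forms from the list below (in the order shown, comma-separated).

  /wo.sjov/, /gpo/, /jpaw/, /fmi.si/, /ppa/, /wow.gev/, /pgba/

/wo.sjov/, /gpo/, /jpaw/, /fmi.si/, /ppa/, /wow.gev/

/wo.sjov/ — σ1 onset /w/, coda /∅/ ok; σ2 onset /sj/ (2C), coda /v/ ok → permitted
/gpo/ — σ1 onset /gp/ (2C), coda /∅/ ok → permitted
/jpaw/ — σ1 onset /jp/ (2C), coda /w/ ok → permitted
/fmi.si/ — σ1 onset /fm/ (2C), coda /∅/ ok; σ2 onset /s/, coda /∅/ ok → permitted
/ppa/ — σ1 onset /pp/ (2C), coda /∅/ ok → permitted
/wow.gev/ — σ1 onset /w/, coda /w/ ok; σ2 onset /g/, coda /v/ ok → permitted
/pgba/ — violates constraint 3: syllable 1 onset /pgb/ has 3 consonants (> 2) → not permitted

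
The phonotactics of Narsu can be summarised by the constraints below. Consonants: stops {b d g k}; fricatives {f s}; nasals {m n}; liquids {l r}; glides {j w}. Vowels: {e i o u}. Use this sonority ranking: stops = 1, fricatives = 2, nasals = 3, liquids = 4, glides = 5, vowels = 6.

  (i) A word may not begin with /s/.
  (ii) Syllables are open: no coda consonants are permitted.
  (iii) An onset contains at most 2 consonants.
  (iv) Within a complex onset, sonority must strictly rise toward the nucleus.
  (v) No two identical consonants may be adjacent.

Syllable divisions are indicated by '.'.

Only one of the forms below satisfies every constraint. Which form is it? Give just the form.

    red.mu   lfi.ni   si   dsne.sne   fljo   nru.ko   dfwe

red.mu — violates constraint (ii): syllable 1 coda /d/ has 1 consonant (> 0) → phonotactically illegal
lfi.ni — violates constraint (iv): syllable 1 onset /lf/: /l/ (liquid, 4) → /f/ (fricative, 2) does not rise → phonotactically illegal
si — violates constraint (i): word begins with /s/ → phonotactically illegal
dsne.sne — violates constraint (iii): syllable 1 onset /dsn/ has 3 consonants (> 2) → phonotactically illegal
fljo — violates constraint (iii): syllable 1 onset /flj/ has 3 consonants (> 2) → phonotactically illegal
nru.ko — σ1 onset /nr/ (3→4 rises), coda /∅/ ok; σ2 onset /k/, coda /∅/ ok → phonotactically legal
dfwe — violates constraint (iii): syllable 1 onset /dfw/ has 3 consonants (> 2) → phonotactically illegal

nru.ko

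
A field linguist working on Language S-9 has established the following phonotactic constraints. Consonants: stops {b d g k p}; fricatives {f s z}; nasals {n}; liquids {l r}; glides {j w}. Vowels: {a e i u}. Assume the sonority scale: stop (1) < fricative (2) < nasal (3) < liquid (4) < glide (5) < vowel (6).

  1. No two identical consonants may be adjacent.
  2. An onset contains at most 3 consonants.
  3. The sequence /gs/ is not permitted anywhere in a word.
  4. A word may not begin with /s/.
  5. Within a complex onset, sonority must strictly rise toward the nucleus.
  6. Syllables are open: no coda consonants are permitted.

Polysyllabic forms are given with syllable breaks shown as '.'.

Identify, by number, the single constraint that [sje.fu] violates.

4

[sje.fu]: word begins with /s/.
This is a violation of constraint 4: "A word may not begin with /s/."
The remaining constraints (1, 2, 3, 5, 6) are satisfied.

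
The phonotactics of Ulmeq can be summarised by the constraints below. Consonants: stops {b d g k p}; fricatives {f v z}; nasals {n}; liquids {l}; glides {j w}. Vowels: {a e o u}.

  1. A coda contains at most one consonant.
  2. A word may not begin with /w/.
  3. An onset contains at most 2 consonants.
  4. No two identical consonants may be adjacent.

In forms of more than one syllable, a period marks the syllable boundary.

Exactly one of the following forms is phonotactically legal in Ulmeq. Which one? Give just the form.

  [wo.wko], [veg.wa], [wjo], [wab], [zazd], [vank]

[wo.wko] — violates constraint 2: word begins with /w/ → phonotactically illegal
[veg.wa] — σ1 onset /v/, coda /g/ ok; σ2 onset /w/, coda /∅/ ok → phonotactically legal
[wjo] — violates constraint 2: word begins with /w/ → phonotactically illegal
[wab] — violates constraint 2: word begins with /w/ → phonotactically illegal
[zazd] — violates constraint 1: syllable 1 coda /zd/ has 2 consonants (> 1) → phonotactically illegal
[vank] — violates constraint 1: syllable 1 coda /nk/ has 2 consonants (> 1) → phonotactically illegal

[veg.wa]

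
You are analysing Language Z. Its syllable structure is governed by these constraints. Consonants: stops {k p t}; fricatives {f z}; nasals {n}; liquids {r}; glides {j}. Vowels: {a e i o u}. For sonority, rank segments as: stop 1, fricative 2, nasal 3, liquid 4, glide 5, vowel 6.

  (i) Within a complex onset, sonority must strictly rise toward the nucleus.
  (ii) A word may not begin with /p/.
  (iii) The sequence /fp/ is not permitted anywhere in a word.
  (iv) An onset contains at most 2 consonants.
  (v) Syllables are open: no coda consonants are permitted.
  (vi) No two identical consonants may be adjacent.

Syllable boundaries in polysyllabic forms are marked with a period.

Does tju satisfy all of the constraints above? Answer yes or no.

yes

tju — σ1 onset /tj/ (1→5 rises), coda /∅/ ok → well-formed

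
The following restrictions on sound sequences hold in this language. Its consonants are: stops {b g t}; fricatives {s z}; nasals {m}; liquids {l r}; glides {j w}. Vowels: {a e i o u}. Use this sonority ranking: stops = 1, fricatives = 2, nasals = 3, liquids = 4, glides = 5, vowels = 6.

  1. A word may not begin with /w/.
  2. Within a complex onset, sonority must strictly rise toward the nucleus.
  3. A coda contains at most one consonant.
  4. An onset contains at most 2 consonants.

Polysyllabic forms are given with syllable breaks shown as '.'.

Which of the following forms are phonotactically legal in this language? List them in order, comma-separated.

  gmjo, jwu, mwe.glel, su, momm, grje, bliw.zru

gmjo — violates constraint 4: syllable 1 onset /gmj/ has 3 consonants (> 2) → phonotactically illegal
jwu — violates constraint 2: syllable 1 onset /jw/: /j/ (glide, 5) → /w/ (glide, 5) does not rise → phonotactically illegal
mwe.glel — σ1 onset /mw/ (3→5 rises), coda /∅/ ok; σ2 onset /gl/ (1→4 rises), coda /l/ ok → phonotactically legal
su — σ1 onset /s/, coda /∅/ ok → phonotactically legal
momm — violates constraint 3: syllable 1 coda /mm/ has 2 consonants (> 1) → phonotactically illegal
grje — violates constraint 4: syllable 1 onset /grj/ has 3 consonants (> 2) → phonotactically illegal
bliw.zru — σ1 onset /bl/ (1→4 rises), coda /w/ ok; σ2 onset /zr/ (2→4 rises), coda /∅/ ok → phonotactically legal

mwe.glel, su, bliw.zru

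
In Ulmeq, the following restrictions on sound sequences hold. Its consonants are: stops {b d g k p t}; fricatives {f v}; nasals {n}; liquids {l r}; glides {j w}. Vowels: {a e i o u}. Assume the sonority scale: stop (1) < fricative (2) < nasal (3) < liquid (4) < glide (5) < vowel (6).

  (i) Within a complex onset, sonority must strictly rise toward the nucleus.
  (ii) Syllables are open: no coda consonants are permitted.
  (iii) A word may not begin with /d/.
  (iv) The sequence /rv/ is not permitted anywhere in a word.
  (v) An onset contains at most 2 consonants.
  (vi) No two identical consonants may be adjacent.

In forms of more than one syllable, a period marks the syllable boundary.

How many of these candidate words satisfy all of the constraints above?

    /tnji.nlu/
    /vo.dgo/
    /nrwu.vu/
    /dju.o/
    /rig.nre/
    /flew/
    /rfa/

0

/tnji.nlu/ — violates constraint (v): syllable 1 onset /tnj/ has 3 consonants (> 2) → ill-formed
/vo.dgo/ — violates constraint (i): syllable 2 onset /dg/: /d/ (stop, 1) → /g/ (stop, 1) does not rise → ill-formed
/nrwu.vu/ — violates constraint (v): syllable 1 onset /nrw/ has 3 consonants (> 2) → ill-formed
/dju.o/ — violates constraint (iii): word begins with /d/ → ill-formed
/rig.nre/ — violates constraint (ii): syllable 1 coda /g/ has 1 consonant (> 0) → ill-formed
/flew/ — violates constraint (ii): syllable 1 coda /w/ has 1 consonant (> 0) → ill-formed
/rfa/ — violates constraint (i): syllable 1 onset /rf/: /r/ (liquid, 4) → /f/ (fricative, 2) does not rise → ill-formed
No form is well-formed → 0.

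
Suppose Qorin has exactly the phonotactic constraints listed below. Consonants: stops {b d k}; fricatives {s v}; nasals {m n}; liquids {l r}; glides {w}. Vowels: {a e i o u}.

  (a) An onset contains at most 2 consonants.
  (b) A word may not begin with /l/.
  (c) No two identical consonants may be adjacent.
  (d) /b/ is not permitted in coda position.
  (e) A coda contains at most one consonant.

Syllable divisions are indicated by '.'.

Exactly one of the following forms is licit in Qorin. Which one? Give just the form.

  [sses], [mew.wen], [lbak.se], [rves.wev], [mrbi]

[sses] — violates constraint (c): adjacent identical consonants /ss/ → illicit
[mew.wen] — violates constraint (c): adjacent identical consonants /ww/ → illicit
[lbak.se] — violates constraint (b): word begins with /l/ → illicit
[rves.wev] — σ1 onset /rv/ (2C), coda /s/ ok; σ2 onset /w/, coda /v/ ok → licit
[mrbi] — violates constraint (a): syllable 1 onset /mrb/ has 3 consonants (> 2) → illicit

[rves.wev]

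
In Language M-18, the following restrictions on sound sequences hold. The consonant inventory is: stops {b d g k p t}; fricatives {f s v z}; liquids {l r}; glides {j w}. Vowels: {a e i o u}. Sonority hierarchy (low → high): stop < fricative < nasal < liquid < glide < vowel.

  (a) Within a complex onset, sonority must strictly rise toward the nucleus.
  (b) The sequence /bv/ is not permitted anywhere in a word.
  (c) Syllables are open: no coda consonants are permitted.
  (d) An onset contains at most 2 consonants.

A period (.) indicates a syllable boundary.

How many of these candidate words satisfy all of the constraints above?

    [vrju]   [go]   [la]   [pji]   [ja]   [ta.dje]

5

[vrju] — violates constraint (d): syllable 1 onset /vrj/ has 3 consonants (> 2) → phonotactically illegal
[go] — σ1 onset /g/, coda /∅/ ok → phonotactically legal
[la] — σ1 onset /l/, coda /∅/ ok → phonotactically legal
[pji] — σ1 onset /pj/ (1→5 rises), coda /∅/ ok → phonotactically legal
[ja] — σ1 onset /j/, coda /∅/ ok → phonotactically legal
[ta.dje] — σ1 onset /t/, coda /∅/ ok; σ2 onset /dj/ (1→5 rises), coda /∅/ ok → phonotactically legal
Phonotactically legal: [go], [la], [pji], [ja], [ta.dje] → 5.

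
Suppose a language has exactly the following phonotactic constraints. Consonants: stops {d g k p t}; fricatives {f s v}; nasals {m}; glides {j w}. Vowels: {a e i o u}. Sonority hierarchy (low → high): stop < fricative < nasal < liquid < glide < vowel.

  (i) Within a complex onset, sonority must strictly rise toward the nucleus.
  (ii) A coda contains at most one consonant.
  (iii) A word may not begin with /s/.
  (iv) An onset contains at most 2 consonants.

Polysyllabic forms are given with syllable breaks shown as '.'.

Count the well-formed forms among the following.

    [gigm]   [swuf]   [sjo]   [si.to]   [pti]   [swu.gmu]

0

[gigm] — violates constraint (ii): syllable 1 coda /gm/ has 2 consonants (> 1) → ill-formed
[swuf] — violates constraint (iii): word begins with /s/ → ill-formed
[sjo] — violates constraint (iii): word begins with /s/ → ill-formed
[si.to] — violates constraint (iii): word begins with /s/ → ill-formed
[pti] — violates constraint (i): syllable 1 onset /pt/: /p/ (stop, 1) → /t/ (stop, 1) does not rise → ill-formed
[swu.gmu] — violates constraint (iii): word begins with /s/ → ill-formed
No form is well-formed → 0.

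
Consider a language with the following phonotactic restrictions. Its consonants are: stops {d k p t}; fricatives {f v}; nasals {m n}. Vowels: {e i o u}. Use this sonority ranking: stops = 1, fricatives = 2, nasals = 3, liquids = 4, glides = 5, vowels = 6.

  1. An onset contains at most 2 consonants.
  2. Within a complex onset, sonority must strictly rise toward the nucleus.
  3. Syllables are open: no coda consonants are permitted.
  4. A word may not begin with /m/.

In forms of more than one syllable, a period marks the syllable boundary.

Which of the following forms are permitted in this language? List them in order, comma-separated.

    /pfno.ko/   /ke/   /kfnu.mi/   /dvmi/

/pfno.ko/ — violates constraint 1: syllable 1 onset /pfn/ has 3 consonants (> 2) → not permitted
/ke/ — σ1 onset /k/, coda /∅/ ok → permitted
/kfnu.mi/ — violates constraint 1: syllable 1 onset /kfn/ has 3 consonants (> 2) → not permitted
/dvmi/ — violates constraint 1: syllable 1 onset /dvm/ has 3 consonants (> 2) → not permitted

/ke/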